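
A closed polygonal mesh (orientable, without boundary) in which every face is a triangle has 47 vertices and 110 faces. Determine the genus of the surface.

5

Every face is a triangle, so 2E = 3·110 = 330, giving E = 165.
χ = V − E + F = 47 − 165 + 110 = -8.
For a closed orientable surface χ = 2 − 2g, so g = (2 − (-8))/2 = 5.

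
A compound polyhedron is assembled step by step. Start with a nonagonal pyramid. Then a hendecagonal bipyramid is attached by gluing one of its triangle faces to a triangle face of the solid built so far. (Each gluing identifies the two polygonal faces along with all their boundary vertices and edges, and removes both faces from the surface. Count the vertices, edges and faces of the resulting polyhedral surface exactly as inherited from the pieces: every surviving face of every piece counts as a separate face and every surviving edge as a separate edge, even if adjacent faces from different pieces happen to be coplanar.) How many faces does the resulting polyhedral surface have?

30

A nonagonal pyramid: V=10, E=18, F=10.
Attach a hendecagonal bipyramid (V=13, E=33, F=22) along a 3-gon: merge 3 vertices and 3 edges, delete both glued faces → V=20, E=48, F=30.
Check: V − E + F = 20 − 48 + 30 = 2.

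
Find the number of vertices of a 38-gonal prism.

76

A prism on an n-gon has two n-gon bases and n rectangular sides: V = 2·38 = 76, E = 3·38 = 114, F = 38 + 2 = 40.
Check: V − E + F = 76 − 114 + 40 = 2.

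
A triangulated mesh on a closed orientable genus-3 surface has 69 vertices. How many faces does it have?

146

χ = 2 − 2·3 = -4, and every face is a triangle so 3F = 2E.
V − E + F = -4 with E = 3F/2 gives 69 − (3/2 − 1)·F = -4, so F = 146 and E = 219.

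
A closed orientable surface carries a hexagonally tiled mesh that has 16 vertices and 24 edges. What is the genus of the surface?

1

Every face is a hexagon and each edge borders two faces, so 6F = 2·24, giving F = 8.
χ = V − E + F = 16 − 24 + 8 = 0.
For a closed orientable surface χ = 2 − 2g, so g = (2 − (0))/2 = 1.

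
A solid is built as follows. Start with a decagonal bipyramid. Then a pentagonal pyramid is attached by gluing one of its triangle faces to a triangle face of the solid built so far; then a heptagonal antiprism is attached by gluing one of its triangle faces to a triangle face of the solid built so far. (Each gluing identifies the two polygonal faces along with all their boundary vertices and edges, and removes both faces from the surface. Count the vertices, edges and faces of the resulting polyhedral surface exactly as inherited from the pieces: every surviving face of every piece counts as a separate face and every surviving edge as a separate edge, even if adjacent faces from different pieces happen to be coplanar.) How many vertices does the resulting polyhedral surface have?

26

A decagonal bipyramid: V=12, E=30, F=20.
Attach a pentagonal pyramid (V=6, E=10, F=6) along a 3-gon: merge 3 vertices and 3 edges, delete both glued faces → V=15, E=37, F=24.
Attach a heptagonal antiprism (V=14, E=28, F=16) along a 3-gon: merge 3 vertices and 3 edges, delete both glued faces → V=26, E=62, F=38.
Check: V − E + F = 26 − 62 + 38 = 2.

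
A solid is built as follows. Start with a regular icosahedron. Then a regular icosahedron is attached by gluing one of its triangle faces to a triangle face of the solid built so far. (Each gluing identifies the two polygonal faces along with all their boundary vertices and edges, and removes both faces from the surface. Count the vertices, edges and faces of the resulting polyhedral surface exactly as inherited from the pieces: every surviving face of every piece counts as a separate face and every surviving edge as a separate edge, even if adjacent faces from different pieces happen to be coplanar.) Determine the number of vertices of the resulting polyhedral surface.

21

A regular icosahedron: V=12, E=30, F=20.
Attach a regular icosahedron (V=12, E=30, F=20) along a 3-gon: merge 3 vertices and 3 edges, delete both glued faces → V=21, E=57, F=38.
Check: V − E + F = 21 − 57 + 38 = 2.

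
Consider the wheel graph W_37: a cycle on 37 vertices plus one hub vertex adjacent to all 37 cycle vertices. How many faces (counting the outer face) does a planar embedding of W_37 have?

38

W_37 has V = 37 + 1 = 38 vertices and E = 2·37 = 74 edges.
By Euler's formula F = 2 − V + E = 2 − 38 + 74 = 38.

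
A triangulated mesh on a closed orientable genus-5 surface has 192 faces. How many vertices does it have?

χ = 2 − 2·5 = -8, and every face is a triangle so 3F = 2E.
E = 3·192/2 = 288. Then V = -8 + E − F = -8 + 288 − 192 = 88.

88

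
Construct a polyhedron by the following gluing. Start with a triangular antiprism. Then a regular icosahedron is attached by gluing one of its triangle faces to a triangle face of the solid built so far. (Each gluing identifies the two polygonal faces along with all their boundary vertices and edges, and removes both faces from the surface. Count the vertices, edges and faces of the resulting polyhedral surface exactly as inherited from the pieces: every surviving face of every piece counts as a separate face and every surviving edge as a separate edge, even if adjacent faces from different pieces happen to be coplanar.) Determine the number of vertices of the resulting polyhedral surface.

A triangular antiprism: V=6, E=12, F=8.
Attach a regular icosahedron (V=12, E=30, F=20) along a 3-gon: merge 3 vertices and 3 edges, delete both glued faces → V=15, E=39, F=26.
Check: V − E + F = 15 − 39 + 26 = 2.

15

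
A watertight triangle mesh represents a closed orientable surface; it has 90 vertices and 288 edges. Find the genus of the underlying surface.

Every face is a triangle and each edge borders two faces, so 3F = 2·288, giving F = 192.
χ = V − E + F = 90 − 288 + 192 = -6.
For a closed orientable surface χ = 2 − 2g, so g = (2 − (-6))/2 = 4.

4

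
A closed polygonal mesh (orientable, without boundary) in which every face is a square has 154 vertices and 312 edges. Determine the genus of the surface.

2

Every face is a square and each edge borders two faces, so 4F = 2·312, giving F = 156.
χ = V − E + F = 154 − 312 + 156 = -2.
For a closed orientable surface χ = 2 − 2g, so g = (2 − (-2))/2 = 2.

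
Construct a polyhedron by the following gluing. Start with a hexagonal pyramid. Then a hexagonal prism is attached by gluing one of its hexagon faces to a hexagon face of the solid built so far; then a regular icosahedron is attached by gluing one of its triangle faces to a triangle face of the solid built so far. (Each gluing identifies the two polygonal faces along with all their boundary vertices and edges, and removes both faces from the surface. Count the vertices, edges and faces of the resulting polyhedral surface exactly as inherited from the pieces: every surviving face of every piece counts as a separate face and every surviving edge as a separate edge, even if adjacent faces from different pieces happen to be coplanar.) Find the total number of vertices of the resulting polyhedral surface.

22

A hexagonal pyramid: V=7, E=12, F=7.
Attach a hexagonal prism (V=12, E=18, F=8) along a 6-gon: merge 6 vertices and 6 edges, delete both glued faces → V=13, E=24, F=13.
Attach a regular icosahedron (V=12, E=30, F=20) along a 3-gon: merge 3 vertices and 3 edges, delete both glued faces → V=22, E=51, F=31.
Check: V − E + F = 22 − 51 + 31 = 2.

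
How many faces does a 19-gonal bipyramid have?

38

A bipyramid over an n-gon has 2n triangular faces and n + 2 vertices: V = 19 + 2 = 21, E = 3·19 = 57, F = 2·19 = 38.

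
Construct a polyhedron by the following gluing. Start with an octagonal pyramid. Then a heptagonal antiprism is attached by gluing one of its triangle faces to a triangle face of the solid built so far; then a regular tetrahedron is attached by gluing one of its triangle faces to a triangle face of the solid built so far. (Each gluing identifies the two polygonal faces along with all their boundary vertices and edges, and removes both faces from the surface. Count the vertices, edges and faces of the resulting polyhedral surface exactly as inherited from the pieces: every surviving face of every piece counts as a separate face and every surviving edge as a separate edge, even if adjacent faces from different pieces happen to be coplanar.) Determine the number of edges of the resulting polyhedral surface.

44

An octagonal pyramid: V=9, E=16, F=9.
Attach a heptagonal antiprism (V=14, E=28, F=16) along a 3-gon: merge 3 vertices and 3 edges, delete both glued faces → V=20, E=41, F=23.
Attach a regular tetrahedron (V=4, E=6, F=4) along a 3-gon: merge 3 vertices and 3 edges, delete both glued faces → V=21, E=44, F=25.
Check: V − E + F = 21 − 44 + 25 = 2.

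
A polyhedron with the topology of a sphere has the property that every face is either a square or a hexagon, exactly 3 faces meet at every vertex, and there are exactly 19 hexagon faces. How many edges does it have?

69

Let x be the number of squares; then F = 19 + x.
Edge–face incidences: 2E = 6·19 + 4·x = 114 + 4x.
Every vertex has degree 3, so 3V = 2E.
Euler: V − E + F = 2 ⇒ (2E)/3 − E + (19 + x) = 2.
Multiply by 6: 2·(2E) − 3·(2E) + 6·(19 + x) = 12, i.e. 114 + 6x − (114 + 4x) = 12.
Collecting terms: 2x = 12, so x = 6.
Then 2E = 114 + 4·6 = 138, so E = 69, V = 2E/3 = 46, F = 19 + 6 = 25.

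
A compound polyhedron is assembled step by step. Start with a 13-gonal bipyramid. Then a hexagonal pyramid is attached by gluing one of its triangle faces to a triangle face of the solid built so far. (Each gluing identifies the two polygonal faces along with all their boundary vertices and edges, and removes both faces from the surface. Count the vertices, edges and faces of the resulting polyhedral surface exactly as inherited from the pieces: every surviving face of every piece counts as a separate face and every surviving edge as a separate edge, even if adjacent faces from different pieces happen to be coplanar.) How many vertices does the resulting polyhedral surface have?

19

A 13-gonal bipyramid: V=15, E=39, F=26.
Attach a hexagonal pyramid (V=7, E=12, F=7) along a 3-gon: merge 3 vertices and 3 edges, delete both glued faces → V=19, E=48, F=31.
Check: V − E + F = 19 − 48 + 31 = 2.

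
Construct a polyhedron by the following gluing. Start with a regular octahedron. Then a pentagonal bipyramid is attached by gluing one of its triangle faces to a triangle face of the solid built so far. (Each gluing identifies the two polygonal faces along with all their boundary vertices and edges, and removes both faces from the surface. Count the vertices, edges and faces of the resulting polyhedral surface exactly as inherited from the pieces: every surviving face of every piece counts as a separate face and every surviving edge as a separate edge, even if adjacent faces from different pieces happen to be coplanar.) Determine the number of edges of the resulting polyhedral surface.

24

A regular octahedron: V=6, E=12, F=8.
Attach a pentagonal bipyramid (V=7, E=15, F=10) along a 3-gon: merge 3 vertices and 3 edges, delete both glued faces → V=10, E=24, F=16.
Check: V − E + F = 10 − 24 + 16 = 2.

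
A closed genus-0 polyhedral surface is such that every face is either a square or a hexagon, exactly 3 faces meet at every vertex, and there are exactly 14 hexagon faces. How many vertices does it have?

36

Let x be the number of squares; then F = 14 + x.
Edge–face incidences: 2E = 6·14 + 4·x = 84 + 4x.
Every vertex has degree 3, so 3V = 2E.
Euler: V − E + F = 2 ⇒ (2E)/3 − E + (14 + x) = 2.
Multiply by 6: 2·(2E) − 3·(2E) + 6·(14 + x) = 12, i.e. 84 + 6x − (84 + 4x) = 12.
Collecting terms: 2x = 12, so x = 6.
Then 2E = 84 + 4·6 = 108, so E = 54, V = 2E/3 = 36, F = 14 + 6 = 20.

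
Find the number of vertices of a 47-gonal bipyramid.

49

A bipyramid over an n-gon has 2n triangular faces and n + 2 vertices: V = 47 + 2 = 49, E = 3·47 = 141, F = 2·47 = 94.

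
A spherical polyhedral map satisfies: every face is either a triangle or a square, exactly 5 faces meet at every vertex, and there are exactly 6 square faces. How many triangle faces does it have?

Let x be the number of triangles; then F = 6 + x.
Edge–face incidences: 2E = 4·6 + 3·x = 24 + 3x.
Every vertex has degree 5, so 5V = 2E.
Euler: V − E + F = 2 ⇒ (2E)/5 − E + (6 + x) = 2.
Multiply by 10: 2·(2E) − 5·(2E) + 10·(6 + x) = 20, i.e. 60 + 10x − 3·(24 + 3x) = 20.
Collecting terms: x − 12 = 20, so x = 32.
Then 2E = 24 + 3·32 = 120, so E = 60, V = 2E/5 = 24, F = 6 + 32 = 38.

32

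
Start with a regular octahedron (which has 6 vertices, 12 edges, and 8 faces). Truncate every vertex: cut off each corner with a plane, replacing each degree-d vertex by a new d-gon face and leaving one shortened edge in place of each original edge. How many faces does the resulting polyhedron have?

Truncation replaces each original edge-end by a new vertex, so V′ = 2E = 24.
Each original edge survives, and each old vertex of degree d contributes d new edges; summing degrees gives Σd = 2E, so E′ = E + 2E = 3E = 36.
Each original face survives and each original vertex becomes one new face: F′ = F + V = 14.

14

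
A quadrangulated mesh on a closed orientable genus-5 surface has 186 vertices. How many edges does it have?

388

χ = 2 − 2·5 = -8, and every face is a square so 4F = 2E.
V − E + F = -8 with E = 4F/2 gives 186 − (4/2 − 1)·F = -8, so F = 194 and E = 388.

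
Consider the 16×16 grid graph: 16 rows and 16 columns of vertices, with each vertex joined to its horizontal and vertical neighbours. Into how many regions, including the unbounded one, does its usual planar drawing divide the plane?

The grid has V = 16·16 = 256 vertices and E = 16·15 + 16·15 = 480 edges.
F = 2 − V + E = 2 − 256 + 480 = 226.

226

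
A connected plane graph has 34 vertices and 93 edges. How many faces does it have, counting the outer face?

Euler's formula for a connected plane graph: V − E + F = 2, so F = 2 − 34 + 93 = 61.

61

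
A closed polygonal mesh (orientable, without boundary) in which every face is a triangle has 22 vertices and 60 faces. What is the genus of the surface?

Every face is a triangle, so 2E = 3·60 = 180, giving E = 90.
χ = V − E + F = 22 − 90 + 60 = -8.
For a closed orientable surface χ = 2 − 2g, so g = (2 − (-8))/2 = 5.

5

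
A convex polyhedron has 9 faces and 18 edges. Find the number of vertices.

Here V − E + F = 2.
V = 2 + E − F = 2 + 18 − 9 = 11.

11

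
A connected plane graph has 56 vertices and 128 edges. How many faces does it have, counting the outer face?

Euler's formula for a connected plane graph: V − E + F = 2, so F = 2 − 56 + 128 = 74.

74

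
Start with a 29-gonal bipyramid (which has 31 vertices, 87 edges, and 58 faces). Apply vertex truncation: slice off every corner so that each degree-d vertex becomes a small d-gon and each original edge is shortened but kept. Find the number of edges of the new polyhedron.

Truncation replaces each original edge-end by a new vertex, so V′ = 2E = 174.
Each original edge survives, and each old vertex of degree d contributes d new edges; summing degrees gives Σd = 2E, so E′ = E + 2E = 3E = 261.
Each original face survives and each original vertex becomes one new face: F′ = F + V = 89.

261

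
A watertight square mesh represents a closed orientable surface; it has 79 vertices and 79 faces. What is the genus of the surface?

1

Every face is a square, so 2E = 4·79 = 316, giving E = 158.
χ = V − E + F = 79 − 158 + 79 = 0.
For a closed orientable surface χ = 2 − 2g, so g = (2 − (0))/2 = 1.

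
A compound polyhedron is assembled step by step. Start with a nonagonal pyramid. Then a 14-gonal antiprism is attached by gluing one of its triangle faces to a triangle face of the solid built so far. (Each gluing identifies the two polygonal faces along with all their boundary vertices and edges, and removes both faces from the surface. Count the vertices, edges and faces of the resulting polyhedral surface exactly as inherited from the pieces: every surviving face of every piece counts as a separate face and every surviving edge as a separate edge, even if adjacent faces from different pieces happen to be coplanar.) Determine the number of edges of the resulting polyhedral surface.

A nonagonal pyramid: V=10, E=18, F=10.
Attach a 14-gonal antiprism (V=28, E=56, F=30) along a 3-gon: merge 3 vertices and 3 edges, delete both glued faces → V=35, E=71, F=38.
Check: V − E + F = 35 − 71 + 38 = 2.

71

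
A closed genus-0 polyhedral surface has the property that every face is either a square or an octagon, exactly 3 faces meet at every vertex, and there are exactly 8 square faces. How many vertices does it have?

Let x be the number of octagons; then F = 8 + x.
Edge–face incidences: 2E = 4·8 + 8·x = 32 + 8x.
Every vertex has degree 3, so 3V = 2E.
Euler: V − E + F = 2 ⇒ (2E)/3 − E + (8 + x) = 2.
Multiply by 6: 2·(2E) − 3·(2E) + 6·(8 + x) = 12, i.e. 48 + 6x − (32 + 8x) = 12.
Collecting terms: −2x + 16 = 12, so −2x = −4, so x = 2.
Then 2E = 32 + 8·2 = 48, so E = 24, V = 2E/3 = 16, F = 8 + 2 = 10.

16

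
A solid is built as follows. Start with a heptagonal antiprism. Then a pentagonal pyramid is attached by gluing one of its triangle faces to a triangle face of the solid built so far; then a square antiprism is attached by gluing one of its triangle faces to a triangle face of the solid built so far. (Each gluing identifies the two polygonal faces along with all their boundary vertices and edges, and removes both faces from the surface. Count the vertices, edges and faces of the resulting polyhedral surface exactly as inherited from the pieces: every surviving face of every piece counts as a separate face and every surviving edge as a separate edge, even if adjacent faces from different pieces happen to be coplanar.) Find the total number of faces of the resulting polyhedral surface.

A heptagonal antiprism: V=14, E=28, F=16.
Attach a pentagonal pyramid (V=6, E=10, F=6) along a 3-gon: merge 3 vertices and 3 edges, delete both glued faces → V=17, E=35, F=20.
Attach a square antiprism (V=8, E=16, F=10) along a 3-gon: merge 3 vertices and 3 edges, delete both glued faces → V=22, E=48, F=28.
Check: V − E + F = 22 − 48 + 28 = 2.

28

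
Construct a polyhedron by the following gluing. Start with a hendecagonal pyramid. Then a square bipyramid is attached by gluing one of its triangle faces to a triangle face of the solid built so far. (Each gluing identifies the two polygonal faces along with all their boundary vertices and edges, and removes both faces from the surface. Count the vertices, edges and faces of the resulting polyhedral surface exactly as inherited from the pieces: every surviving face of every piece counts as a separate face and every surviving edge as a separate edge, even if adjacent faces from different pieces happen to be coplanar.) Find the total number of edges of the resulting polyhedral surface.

A hendecagonal pyramid: V=12, E=22, F=12.
Attach a square bipyramid (V=6, E=12, F=8) along a 3-gon: merge 3 vertices and 3 edges, delete both glued faces → V=15, E=31, F=18.
Check: V − E + F = 15 − 31 + 18 = 2.

31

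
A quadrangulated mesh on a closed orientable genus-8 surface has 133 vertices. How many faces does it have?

χ = 2 − 2·8 = -14, and every face is a square so 4F = 2E.
V − E + F = -14 with E = 4F/2 gives 133 − (4/2 − 1)·F = -14, so F = 147 and E = 294.

147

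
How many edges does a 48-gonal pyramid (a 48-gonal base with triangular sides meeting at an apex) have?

A pyramid on an n-gon base has one n-gon and n triangles: V = 48 + 1 = 49, E = 2·48 = 96, F = 48 + 1 = 49.
Check: V − E + F = 49 − 96 + 49 = 2.

96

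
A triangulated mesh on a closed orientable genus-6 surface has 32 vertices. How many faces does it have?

84

χ = 2 − 2·6 = -10, and every face is a triangle so 3F = 2E.
V − E + F = -10 with E = 3F/2 gives 32 − (3/2 − 1)·F = -10, so F = 84 and E = 126.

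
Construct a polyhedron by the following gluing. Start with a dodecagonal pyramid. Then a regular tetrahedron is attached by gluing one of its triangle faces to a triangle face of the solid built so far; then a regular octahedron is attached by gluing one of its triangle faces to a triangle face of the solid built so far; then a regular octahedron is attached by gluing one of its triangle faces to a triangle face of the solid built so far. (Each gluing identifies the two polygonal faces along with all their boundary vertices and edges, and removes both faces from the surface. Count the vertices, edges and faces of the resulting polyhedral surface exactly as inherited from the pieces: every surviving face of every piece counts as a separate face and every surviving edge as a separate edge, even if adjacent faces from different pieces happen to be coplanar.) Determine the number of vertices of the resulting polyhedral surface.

20

A dodecagonal pyramid: V=13, E=24, F=13.
Attach a regular tetrahedron (V=4, E=6, F=4) along a 3-gon: merge 3 vertices and 3 edges, delete both glued faces → V=14, E=27, F=15.
Attach a regular octahedron (V=6, E=12, F=8) along a 3-gon: merge 3 vertices and 3 edges, delete both glued faces → V=17, E=36, F=21.
Attach a regular octahedron (V=6, E=12, F=8) along a 3-gon: merge 3 vertices and 3 edges, delete both glued faces → V=20, E=45, F=27.
Check: V − E + F = 20 − 45 + 27 = 2.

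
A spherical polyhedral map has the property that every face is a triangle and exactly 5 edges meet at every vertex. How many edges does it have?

30

Each face has 3 edges and each edge borders two faces, so 2E = 3F.
Each vertex has degree 5, so 5V = 2E and hence V = 3F/5.
Euler: V − E + F = 2 ⇒ (3F/5) − (3F/2) + F = 2.
Multiply by 10: (6 − 15 + 10)F = 20, i.e. 1F = 20.
So F = 20, E = 3·20/2 = 30, V = 3·20/5 = 12.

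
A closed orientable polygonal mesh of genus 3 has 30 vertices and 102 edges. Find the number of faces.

68

For a closed orientable surface of genus 3, χ = 2 − 2·3 = -4.
F = -4 − V + E = -4 − 30 + 102 = 68.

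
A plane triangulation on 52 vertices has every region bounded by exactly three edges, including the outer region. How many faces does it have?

100

In a plane triangulation 3F = 2E and V − E + F = 2, so F = 2V − 4 = 2·52 − 4 = 100.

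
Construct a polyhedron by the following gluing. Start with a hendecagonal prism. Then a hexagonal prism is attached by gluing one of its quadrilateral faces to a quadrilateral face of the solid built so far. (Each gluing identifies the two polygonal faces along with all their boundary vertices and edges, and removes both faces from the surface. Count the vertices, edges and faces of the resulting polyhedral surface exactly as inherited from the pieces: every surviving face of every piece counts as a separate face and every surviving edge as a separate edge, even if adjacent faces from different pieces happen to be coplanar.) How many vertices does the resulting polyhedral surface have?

A hendecagonal prism: V=22, E=33, F=13.
Attach a hexagonal prism (V=12, E=18, F=8) along a 4-gon: merge 4 vertices and 4 edges, delete both glued faces → V=30, E=47, F=19.
Check: V − E + F = 30 − 47 + 19 = 2.

30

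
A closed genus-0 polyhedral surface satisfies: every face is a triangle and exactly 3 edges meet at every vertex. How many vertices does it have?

4

Each face has 3 edges and each edge borders two faces, so 2E = 3F.
Each vertex has degree 3, so 3V = 2E and hence V = 3F/3.
Euler: V − E + F = 2 ⇒ (3F/3) − (3F/2) + F = 2.
Multiply by 6: (6 − 9 + 6)F = 12, i.e. 3F = 12.
So F = 4, E = 3·4/2 = 6, V = 3·4/3 = 4.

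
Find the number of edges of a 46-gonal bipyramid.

A bipyramid over an n-gon has 2n triangular faces and n + 2 vertices: V = 46 + 2 = 48, E = 3·46 = 138, F = 2·46 = 92.

138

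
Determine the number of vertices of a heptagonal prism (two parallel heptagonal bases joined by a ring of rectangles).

A prism on an n-gon has two n-gon bases and n rectangular sides: V = 2·7 = 14, E = 3·7 = 21, F = 7 + 2 = 9.

14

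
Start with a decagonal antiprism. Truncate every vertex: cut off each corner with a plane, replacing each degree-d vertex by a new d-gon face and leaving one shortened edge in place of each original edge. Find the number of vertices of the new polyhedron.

The base solid has V = 20, E = 40, F = 22.
Truncation replaces each original edge-end by a new vertex, so V′ = 2E = 80.
Each original edge survives, and each old vertex of degree d contributes d new edges; summing degrees gives Σd = 2E, so E′ = E + 2E = 3E = 120.
Each original face survives and each original vertex becomes one new face: F′ = F + V = 42.

80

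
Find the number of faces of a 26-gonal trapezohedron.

52

The n-trapezohedron (dual of the n-antiprism) has V = 2·26 + 2 = 54, E = 4·26 = 104, F = 2·26 = 52.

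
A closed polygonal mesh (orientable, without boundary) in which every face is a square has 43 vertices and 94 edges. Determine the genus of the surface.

3

Every face is a square and each edge borders two faces, so 4F = 2·94, giving F = 47.
χ = V − E + F = 43 − 94 + 47 = -4.
For a closed orientable surface χ = 2 − 2g, so g = (2 − (-4))/2 = 3.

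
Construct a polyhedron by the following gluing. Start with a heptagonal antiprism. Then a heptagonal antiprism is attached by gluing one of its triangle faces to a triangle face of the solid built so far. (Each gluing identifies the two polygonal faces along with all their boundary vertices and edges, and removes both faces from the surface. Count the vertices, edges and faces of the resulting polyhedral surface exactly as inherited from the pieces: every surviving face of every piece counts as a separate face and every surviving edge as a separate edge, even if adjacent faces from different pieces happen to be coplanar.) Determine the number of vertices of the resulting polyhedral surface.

A heptagonal antiprism: V=14, E=28, F=16.
Attach a heptagonal antiprism (V=14, E=28, F=16) along a 3-gon: merge 3 vertices and 3 edges, delete both glued faces → V=25, E=53, F=30.
Check: V − E + F = 25 − 53 + 30 = 2.

25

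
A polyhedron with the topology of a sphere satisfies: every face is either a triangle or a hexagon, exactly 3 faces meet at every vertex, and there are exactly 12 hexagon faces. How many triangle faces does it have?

4

Let x be the number of triangles; then F = 12 + x.
Edge–face incidences: 2E = 6·12 + 3·x = 72 + 3x.
Every vertex has degree 3, so 3V = 2E.
Euler: V − E + F = 2 ⇒ (2E)/3 − E + (12 + x) = 2.
Multiply by 6: 2·(2E) − 3·(2E) + 6·(12 + x) = 12, i.e. 72 + 6x − (72 + 3x) = 12.
Collecting terms: 3x = 12, so x = 4.
Then 2E = 72 + 3·4 = 84, so E = 42, V = 2E/3 = 28, F = 12 + 4 = 16.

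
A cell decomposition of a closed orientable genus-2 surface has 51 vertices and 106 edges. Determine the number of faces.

53

For a closed orientable surface of genus 2, χ = 2 − 2·2 = -2.
F = -2 − V + E = -2 − 51 + 106 = 53.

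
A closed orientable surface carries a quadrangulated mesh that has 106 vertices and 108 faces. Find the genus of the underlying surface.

Every face is a square, so 2E = 4·108 = 432, giving E = 216.
χ = V − E + F = 106 − 216 + 108 = -2.
For a closed orientable surface χ = 2 − 2g, so g = (2 − (-2))/2 = 2.

2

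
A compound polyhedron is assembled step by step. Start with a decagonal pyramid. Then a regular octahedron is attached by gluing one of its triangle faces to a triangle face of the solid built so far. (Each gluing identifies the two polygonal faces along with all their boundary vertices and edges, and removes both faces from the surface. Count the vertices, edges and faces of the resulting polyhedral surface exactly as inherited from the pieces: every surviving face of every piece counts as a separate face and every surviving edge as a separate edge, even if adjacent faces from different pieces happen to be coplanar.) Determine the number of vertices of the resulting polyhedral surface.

14

A decagonal pyramid: V=11, E=20, F=11.
Attach a regular octahedron (V=6, E=12, F=8) along a 3-gon: merge 3 vertices and 3 edges, delete both glued faces → V=14, E=29, F=17.
Check: V − E + F = 14 − 29 + 17 = 2.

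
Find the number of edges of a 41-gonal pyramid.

82

A pyramid on an n-gon base has one n-gon and n triangles: V = 41 + 1 = 42, E = 2·41 = 82, F = 41 + 1 = 42.
Check: V − E + F = 42 − 82 + 42 = 2.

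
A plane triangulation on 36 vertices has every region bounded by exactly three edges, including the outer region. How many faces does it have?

In a plane triangulation 3F = 2E and V − E + F = 2, so F = 2V − 4 = 2·36 − 4 = 68.

68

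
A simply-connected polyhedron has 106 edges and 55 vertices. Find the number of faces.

Here V − E + F = 2.
F = 2 − V + E = 2 − 55 + 106 = 53.

53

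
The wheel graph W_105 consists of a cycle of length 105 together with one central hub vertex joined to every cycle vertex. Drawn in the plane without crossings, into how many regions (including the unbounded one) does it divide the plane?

106

W_105 has V = 105 + 1 = 106 vertices and E = 2·105 = 210 edges.
By Euler's formula F = 2 − V + E = 2 − 106 + 210 = 106.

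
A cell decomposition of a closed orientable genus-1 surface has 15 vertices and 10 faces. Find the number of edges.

25

For a closed orientable surface of genus 1, χ = 2 − 2·1 = 0.
E = V + F − (0) = 15 + 10 − (0) = 25.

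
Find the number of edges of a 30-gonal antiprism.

An antiprism on an n-gon has two n-gon caps and 2n triangles: V = 2·30 = 60, E = 4·30 = 120, F = 2·30 + 2 = 62.

120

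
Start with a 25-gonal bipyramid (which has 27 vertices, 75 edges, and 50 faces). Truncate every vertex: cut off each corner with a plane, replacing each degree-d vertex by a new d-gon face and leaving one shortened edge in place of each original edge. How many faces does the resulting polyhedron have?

77

Truncation replaces each original edge-end by a new vertex, so V′ = 2E = 150.
Each original edge survives, and each old vertex of degree d contributes d new edges; summing degrees gives Σd = 2E, so E′ = E + 2E = 3E = 225.
Each original face survives and each original vertex becomes one new face: F′ = F + V = 77.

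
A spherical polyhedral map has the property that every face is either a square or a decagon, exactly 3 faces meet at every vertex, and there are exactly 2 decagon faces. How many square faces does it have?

10

Let x be the number of squares; then F = 2 + x.
Edge–face incidences: 2E = 10·2 + 4·x = 20 + 4x.
Every vertex has degree 3, so 3V = 2E.
Euler: V − E + F = 2 ⇒ (2E)/3 − E + (2 + x) = 2.
Multiply by 6: 2·(2E) − 3·(2E) + 6·(2 + x) = 12, i.e. 12 + 6x − (20 + 4x) = 12.
Collecting terms: 2x − 8 = 12, so 2x = 20, so x = 10.
Then 2E = 20 + 4·10 = 60, so E = 30, V = 2E/3 = 20, F = 2 + 10 = 12.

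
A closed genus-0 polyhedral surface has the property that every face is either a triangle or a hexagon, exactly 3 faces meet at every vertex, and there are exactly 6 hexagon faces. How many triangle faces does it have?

4

Let x be the number of triangles; then F = 6 + x.
Edge–face incidences: 2E = 6·6 + 3·x = 36 + 3x.
Every vertex has degree 3, so 3V = 2E.
Euler: V − E + F = 2 ⇒ (2E)/3 − E + (6 + x) = 2.
Multiply by 6: 2·(2E) − 3·(2E) + 6·(6 + x) = 12, i.e. 36 + 6x − (36 + 3x) = 12.
Collecting terms: 3x = 12, so x = 4.
Then 2E = 36 + 3·4 = 48, so E = 24, V = 2E/3 = 16, F = 6 + 4 = 10.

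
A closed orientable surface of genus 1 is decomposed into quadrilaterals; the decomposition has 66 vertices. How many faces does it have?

66

χ = 2 − 2·1 = 0, and every face is a square so 4F = 2E.
V − E + F = 0 with E = 4F/2 gives 66 − (4/2 − 1)·F = 0, so F = 66 and E = 132.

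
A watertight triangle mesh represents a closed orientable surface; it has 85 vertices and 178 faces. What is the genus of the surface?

3

Every face is a triangle, so 2E = 3·178 = 534, giving E = 267.
χ = V − E + F = 85 − 267 + 178 = -4.
For a closed orientable surface χ = 2 − 2g, so g = (2 − (-4))/2 = 3.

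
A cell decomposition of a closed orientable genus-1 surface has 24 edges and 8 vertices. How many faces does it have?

16

For a closed orientable surface of genus 1, χ = 2 − 2·1 = 0.
F = 0 − V + E = 0 − 8 + 24 = 16.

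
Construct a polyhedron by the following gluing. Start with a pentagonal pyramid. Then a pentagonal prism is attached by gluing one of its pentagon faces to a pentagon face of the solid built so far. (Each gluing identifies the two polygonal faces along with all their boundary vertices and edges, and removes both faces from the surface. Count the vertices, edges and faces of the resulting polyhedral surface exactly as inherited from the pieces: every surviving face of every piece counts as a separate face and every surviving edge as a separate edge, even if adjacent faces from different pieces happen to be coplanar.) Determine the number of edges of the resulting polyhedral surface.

20

A pentagonal pyramid: V=6, E=10, F=6.
Attach a pentagonal prism (V=10, E=15, F=7) along a 5-gon: merge 5 vertices and 5 edges, delete both glued faces → V=11, E=20, F=11.
Check: V − E + F = 11 − 20 + 11 = 2.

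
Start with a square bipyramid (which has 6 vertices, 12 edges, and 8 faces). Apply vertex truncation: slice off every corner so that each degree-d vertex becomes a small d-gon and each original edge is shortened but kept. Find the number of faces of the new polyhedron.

14

Truncation replaces each original edge-end by a new vertex, so V′ = 2E = 24.
Each original edge survives, and each old vertex of degree d contributes d new edges; summing degrees gives Σd = 2E, so E′ = E + 2E = 3E = 36.
Each original face survives and each original vertex becomes one new face: F′ = F + V = 14.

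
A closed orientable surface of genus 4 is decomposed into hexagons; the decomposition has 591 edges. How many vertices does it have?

χ = 2 − 2·4 = -6, and every face is a hexagon so 6F = 2E.
F = 2E/6 = 197. Then V = -6 + E − F = -6 + 591 − 197 = 388.

388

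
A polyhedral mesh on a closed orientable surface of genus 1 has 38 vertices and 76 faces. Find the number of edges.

114

For a closed orientable surface of genus 1, χ = 2 − 2·1 = 0.
E = V + F − (0) = 38 + 76 − (0) = 114.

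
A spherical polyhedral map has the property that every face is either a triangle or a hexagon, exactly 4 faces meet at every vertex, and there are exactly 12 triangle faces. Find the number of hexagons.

2

Let x be the number of hexagons; then F = 12 + x.
Edge–face incidences: 2E = 3·12 + 6·x = 36 + 6x.
Every vertex has degree 4, so 4V = 2E.
Euler: V − E + F = 2 ⇒ (2E)/4 − E + (12 + x) = 2.
Multiply by 8: 2·(2E) − 4·(2E) + 8·(12 + x) = 16, i.e. 96 + 8x − 2·(36 + 6x) = 16.
Collecting terms: −4x + 24 = 16, so −4x = −8, so x = 2.
Then 2E = 36 + 6·2 = 48, so E = 24, V = 2E/4 = 12, F = 12 + 2 = 14.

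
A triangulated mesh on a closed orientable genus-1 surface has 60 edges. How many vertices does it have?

χ = 2 − 2·1 = 0, and every face is a triangle so 3F = 2E.
F = 2E/3 = 40. Then V = 0 + E − F = 0 + 60 − 40 = 20.

20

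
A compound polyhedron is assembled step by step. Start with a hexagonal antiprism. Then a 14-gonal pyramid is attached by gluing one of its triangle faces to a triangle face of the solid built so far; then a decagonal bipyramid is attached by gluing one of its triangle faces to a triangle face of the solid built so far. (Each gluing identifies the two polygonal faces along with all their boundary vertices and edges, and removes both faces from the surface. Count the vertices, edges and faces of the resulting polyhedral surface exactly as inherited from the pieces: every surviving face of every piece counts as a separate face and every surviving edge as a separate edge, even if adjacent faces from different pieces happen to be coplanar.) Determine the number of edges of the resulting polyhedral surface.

76

A hexagonal antiprism: V=12, E=24, F=14.
Attach a 14-gonal pyramid (V=15, E=28, F=15) along a 3-gon: merge 3 vertices and 3 edges, delete both glued faces → V=24, E=49, F=27.
Attach a decagonal bipyramid (V=12, E=30, F=20) along a 3-gon: merge 3 vertices and 3 edges, delete both glued faces → V=33, E=76, F=45.
Check: V − E + F = 33 − 76 + 45 = 2.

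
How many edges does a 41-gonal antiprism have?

An antiprism on an n-gon has two n-gon caps and 2n triangles: V = 2·41 = 82, E = 4·41 = 164, F = 2·41 + 2 = 84.
Check: V − E + F = 82 − 164 + 84 = 2.

164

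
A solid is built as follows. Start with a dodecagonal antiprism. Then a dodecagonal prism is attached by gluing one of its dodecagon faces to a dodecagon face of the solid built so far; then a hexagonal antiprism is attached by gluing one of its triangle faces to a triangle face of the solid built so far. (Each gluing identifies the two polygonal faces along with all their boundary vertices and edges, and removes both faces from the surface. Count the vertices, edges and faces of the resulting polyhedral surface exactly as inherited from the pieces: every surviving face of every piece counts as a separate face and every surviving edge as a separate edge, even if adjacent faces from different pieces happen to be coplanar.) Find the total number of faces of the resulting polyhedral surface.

50

A dodecagonal antiprism: V=24, E=48, F=26.
Attach a dodecagonal prism (V=24, E=36, F=14) along a 12-gon: merge 12 vertices and 12 edges, delete both glued faces → V=36, E=72, F=38.
Attach a hexagonal antiprism (V=12, E=24, F=14) along a 3-gon: merge 3 vertices and 3 edges, delete both glued faces → V=45, E=93, F=50.
Check: V − E + F = 45 − 93 + 50 = 2.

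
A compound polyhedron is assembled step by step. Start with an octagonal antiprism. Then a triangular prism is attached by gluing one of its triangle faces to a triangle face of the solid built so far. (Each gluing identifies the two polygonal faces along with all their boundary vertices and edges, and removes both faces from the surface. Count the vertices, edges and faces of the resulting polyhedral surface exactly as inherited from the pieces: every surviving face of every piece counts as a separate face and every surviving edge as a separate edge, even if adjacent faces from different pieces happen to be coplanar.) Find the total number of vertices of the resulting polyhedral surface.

19

An octagonal antiprism: V=16, E=32, F=18.
Attach a triangular prism (V=6, E=9, F=5) along a 3-gon: merge 3 vertices and 3 edges, delete both glued faces → V=19, E=38, F=21.
Check: V − E + F = 19 − 38 + 21 = 2.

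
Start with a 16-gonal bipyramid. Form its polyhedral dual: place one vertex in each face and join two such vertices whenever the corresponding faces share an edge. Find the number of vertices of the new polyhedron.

The base solid has V = 18, E = 48, F = 32.
The dual swaps V and F and preserves E: V′ = F = 32, E′ = E = 48, F′ = V = 18.

32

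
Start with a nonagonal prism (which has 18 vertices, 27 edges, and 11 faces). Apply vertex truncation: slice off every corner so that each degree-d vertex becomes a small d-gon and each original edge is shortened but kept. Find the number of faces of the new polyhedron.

29

Truncation replaces each original edge-end by a new vertex, so V′ = 2E = 54.
Each original edge survives, and each old vertex of degree d contributes d new edges; summing degrees gives Σd = 2E, so E′ = E + 2E = 3E = 81.
Each original face survives and each original vertex becomes one new face: F′ = F + V = 29.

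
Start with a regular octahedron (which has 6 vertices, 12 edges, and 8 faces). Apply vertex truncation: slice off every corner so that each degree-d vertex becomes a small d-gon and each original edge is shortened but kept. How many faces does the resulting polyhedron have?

14

Truncation replaces each original edge-end by a new vertex, so V′ = 2E = 24.
Each original edge survives, and each old vertex of degree d contributes d new edges; summing degrees gives Σd = 2E, so E′ = E + 2E = 3E = 36.
Each original face survives and each original vertex becomes one new face: F′ = F + V = 14.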